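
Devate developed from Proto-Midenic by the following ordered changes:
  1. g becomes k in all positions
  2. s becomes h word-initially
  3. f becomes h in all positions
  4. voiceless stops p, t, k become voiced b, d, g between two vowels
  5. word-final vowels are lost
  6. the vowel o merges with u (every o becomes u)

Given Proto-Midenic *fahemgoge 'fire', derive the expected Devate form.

hahemkug

Devate: *fahemgoge
  fahemgoge → fahemkoke   [unconditioned shift]
  fahemkoke (rule 2 does not apply)
  fahemkoke → hahemkoke   [unconditioned shift]
  hahemkoke → hahemkoge   [intervocalic voicing]
  hahemkoge → hahemkog   [apocope]
  hahemkog → hahemkug   [vowel merger]
  giving Devate hahemkug.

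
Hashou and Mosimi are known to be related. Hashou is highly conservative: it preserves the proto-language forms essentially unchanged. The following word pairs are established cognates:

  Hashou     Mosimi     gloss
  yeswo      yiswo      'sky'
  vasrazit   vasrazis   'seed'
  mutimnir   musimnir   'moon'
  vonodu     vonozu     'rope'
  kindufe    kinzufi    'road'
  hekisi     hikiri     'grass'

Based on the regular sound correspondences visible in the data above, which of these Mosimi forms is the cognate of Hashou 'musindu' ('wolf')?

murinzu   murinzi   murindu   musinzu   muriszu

hekisi ~ hikiri — Hashou s corresponds to Mosimi r between vowels (before a front vowel).
kindufe ~ kinzufi — Hashou d corresponds to Mosimi z after a consonant, before a back vowel.
Applying these to Hashou 'musindu':
  musindu → murindu   (s→r between vowels (before a front vowel))
  murindu → murinzu   (d→z after a consonant, before a back vowel)
So the Mosimi cognate is 'murinzu'.

murinzu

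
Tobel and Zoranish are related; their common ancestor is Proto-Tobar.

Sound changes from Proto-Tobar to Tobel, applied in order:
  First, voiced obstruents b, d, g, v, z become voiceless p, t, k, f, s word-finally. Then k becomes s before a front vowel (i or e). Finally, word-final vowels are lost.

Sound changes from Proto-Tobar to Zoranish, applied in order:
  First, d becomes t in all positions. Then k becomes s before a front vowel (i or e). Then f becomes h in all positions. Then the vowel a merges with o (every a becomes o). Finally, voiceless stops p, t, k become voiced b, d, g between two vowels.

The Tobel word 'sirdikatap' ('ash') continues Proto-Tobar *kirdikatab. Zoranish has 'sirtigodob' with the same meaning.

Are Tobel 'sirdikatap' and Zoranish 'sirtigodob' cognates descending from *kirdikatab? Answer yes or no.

Derive the expected Zoranish reflex of *kirdikatab:
Zoranish: *kirdikatab > kirtikatab > sirtikatab > sirtikotob > sirtigodob  (by unconditioned shift, palatalisation, vowel merger, intervocalic voicing)
Zoranish 'sirtigodob' matches the regular reflex exactly, so the pair is cognate.

yes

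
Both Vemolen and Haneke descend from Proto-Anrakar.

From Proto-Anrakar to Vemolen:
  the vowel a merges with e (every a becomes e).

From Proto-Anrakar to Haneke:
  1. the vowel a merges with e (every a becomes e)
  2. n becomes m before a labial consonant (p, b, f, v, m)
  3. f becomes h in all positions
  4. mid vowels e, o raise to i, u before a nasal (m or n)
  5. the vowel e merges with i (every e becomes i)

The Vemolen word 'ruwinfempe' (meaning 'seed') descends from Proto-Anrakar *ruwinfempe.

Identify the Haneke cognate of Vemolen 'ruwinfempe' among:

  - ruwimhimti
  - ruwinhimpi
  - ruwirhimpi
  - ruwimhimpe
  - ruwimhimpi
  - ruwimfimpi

Haneke: start from *ruwinfempe.
  rule 1: no change — ruwinfempe
  rule 2 (nasal place assimilation): ruwinfempe → ruwimfempe
  rule 3 (unconditioned shift): ruwimfempe → ruwimhempe
  rule 4 (pre-nasal raising): ruwimhempe → ruwimhimpe
  rule 5 (vowel merger): ruwimhimpe → ruwimhimpi
  ⇒ Haneke ruwimhimpi
Only 'ruwimhimpi' matches the regular Haneke development of *ruwinfempe.

ruwimhimpi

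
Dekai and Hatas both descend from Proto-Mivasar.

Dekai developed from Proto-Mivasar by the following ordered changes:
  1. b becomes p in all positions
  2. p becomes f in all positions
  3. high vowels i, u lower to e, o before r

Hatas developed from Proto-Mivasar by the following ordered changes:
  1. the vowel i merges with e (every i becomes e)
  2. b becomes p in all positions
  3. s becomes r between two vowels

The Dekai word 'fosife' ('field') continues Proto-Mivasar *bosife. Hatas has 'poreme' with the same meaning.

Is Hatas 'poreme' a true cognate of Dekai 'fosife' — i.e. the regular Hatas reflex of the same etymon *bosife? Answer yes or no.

no

Derive the expected Hatas reflex of *bosife:
Hatas: start from *bosife.
  rule 1 (vowel merger): bosife → bosefe
  rule 2 (unconditioned shift): bosefe → posefe
  rule 3 (rhotacism): posefe → porefe
  ⇒ Hatas porefe
The regular Hatas reflex would be 'porefe', but the attested form is 'poreme'. The correspondence is irregular, so they are not cognates (the Hatas form has a different source).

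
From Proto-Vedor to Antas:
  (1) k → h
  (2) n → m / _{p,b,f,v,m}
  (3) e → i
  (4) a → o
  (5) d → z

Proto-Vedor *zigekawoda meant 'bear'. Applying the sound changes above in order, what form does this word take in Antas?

Antas: *zigekawoda > zigehawoda > zigihawoda > zigihowodo > zigihowozo  (by unconditioned shift, vowel merger, vowel merger, unconditioned shift)

zigihowozo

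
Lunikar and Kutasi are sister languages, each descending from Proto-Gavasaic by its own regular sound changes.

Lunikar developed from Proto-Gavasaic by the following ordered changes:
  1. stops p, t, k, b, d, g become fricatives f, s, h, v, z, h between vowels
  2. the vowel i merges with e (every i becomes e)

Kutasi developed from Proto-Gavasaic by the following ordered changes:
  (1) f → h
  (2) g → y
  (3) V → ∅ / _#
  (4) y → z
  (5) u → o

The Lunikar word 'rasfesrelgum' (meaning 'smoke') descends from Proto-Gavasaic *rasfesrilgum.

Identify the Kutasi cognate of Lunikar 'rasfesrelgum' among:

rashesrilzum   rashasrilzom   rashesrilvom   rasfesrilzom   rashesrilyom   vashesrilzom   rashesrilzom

Kutasi: start from *rasfesrilgum.
  rule 1 (unconditioned shift): rasfesrilgum → rashesrilgum
  rule 2 (unconditioned shift): rashesrilgum → rashesrilyum
  rule 3: no change — rashesrilyum
  rule 4 (unconditioned shift): rashesrilyum → rashesrilzum
  rule 5 (vowel merger): rashesrilzum → rashesrilzom
  ⇒ Kutasi rashesrilzom
Only 'rashesrilzom' matches the regular Kutasi development of *rasfesrilgum.

rashesrilzom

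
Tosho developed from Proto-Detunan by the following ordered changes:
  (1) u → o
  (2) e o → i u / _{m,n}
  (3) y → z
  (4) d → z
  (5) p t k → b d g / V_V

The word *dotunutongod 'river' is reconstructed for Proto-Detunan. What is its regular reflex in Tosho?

Tosho: *dotunutongod
  dotunutongod → dotonotongod   [vowel merger]
  dotonotongod → dotunotungod   [pre-nasal raising]
  dotunotungod (rule 3 does not apply)
  dotunotungod → zotunotungoz   [unconditioned shift]
  zotunotungoz → zodunodungoz   [intervocalic voicing]
  giving Tosho zodunodungoz.

zodunodungoz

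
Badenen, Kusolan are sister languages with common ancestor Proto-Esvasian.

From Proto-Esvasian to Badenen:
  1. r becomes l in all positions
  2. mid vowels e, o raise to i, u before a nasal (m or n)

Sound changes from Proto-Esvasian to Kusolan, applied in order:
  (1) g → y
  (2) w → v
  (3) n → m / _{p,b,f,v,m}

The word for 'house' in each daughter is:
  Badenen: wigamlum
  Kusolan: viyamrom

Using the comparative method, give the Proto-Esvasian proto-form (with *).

*wigamrom

Position 1: Badenen has w, Kusolan has v. Badenen preserves w here (none of its changes turn any other segment into w), so the proto-segment is *w.
Position 7: Badenen has u, Kusolan has o. Kusolan preserves o here (none of its changes turn any other segment into o), so the proto-segment is *o.
Position 3: Badenen has g, Kusolan has y. Badenen preserves g here (none of its changes turn any other segment into g), so the proto-segment is *g.
This points to *wigamrom. Verify forward in each daughter:
Badenen: *wigamrom > wigamlom > wigamlum  (by unconditioned shift, pre-nasal raising)
Kusolan: *wigamrom > wiyamrom > viyamrom  (by unconditioned shift, unconditioned shift)
Only *wigamrom yields all of Badenen wigamlum, Kusolan viyamrom.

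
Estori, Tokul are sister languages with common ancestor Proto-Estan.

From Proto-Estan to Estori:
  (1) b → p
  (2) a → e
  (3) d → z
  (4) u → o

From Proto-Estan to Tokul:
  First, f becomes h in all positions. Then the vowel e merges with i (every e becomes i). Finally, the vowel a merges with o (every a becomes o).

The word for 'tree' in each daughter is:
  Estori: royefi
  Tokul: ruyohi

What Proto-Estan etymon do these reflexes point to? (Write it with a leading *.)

Position 4: Estori has e, Tokul has o. Taking the neighbouring segments as reconstructed: Estori e could go back to *a or *e; Tokul o could go back to *a or *o — the one source consistent with every daughter is *a.
Position 5: Estori has f, Tokul has h. Estori preserves f here (none of its changes turn any other segment into f), so the proto-segment is *f.
Position 2: Estori has o, Tokul has u. Tokul preserves u here (none of its changes turn any other segment into u), so the proto-segment is *u.
The remaining positions agree across the daughters. Check the candidate against every language:
Estori: start from *ruyafi.
  rule 1: no change — ruyafi
  rule 2 (vowel merger): ruyafi → ruyefi
  rule 3: no change — ruyefi
  rule 4 (vowel merger): ruyefi → royefi
  ⇒ Estori royefi
Tokul: start from *ruyafi.
  rule 1 (unconditioned shift): ruyafi → ruyahi
  rule 2: no change — ruyahi
  rule 3 (vowel merger): ruyahi → ruyohi
  ⇒ Tokul ruyohi
No other proto-form is consistent with every reflex, so the reconstruction is *ruyafi.

*ruyafi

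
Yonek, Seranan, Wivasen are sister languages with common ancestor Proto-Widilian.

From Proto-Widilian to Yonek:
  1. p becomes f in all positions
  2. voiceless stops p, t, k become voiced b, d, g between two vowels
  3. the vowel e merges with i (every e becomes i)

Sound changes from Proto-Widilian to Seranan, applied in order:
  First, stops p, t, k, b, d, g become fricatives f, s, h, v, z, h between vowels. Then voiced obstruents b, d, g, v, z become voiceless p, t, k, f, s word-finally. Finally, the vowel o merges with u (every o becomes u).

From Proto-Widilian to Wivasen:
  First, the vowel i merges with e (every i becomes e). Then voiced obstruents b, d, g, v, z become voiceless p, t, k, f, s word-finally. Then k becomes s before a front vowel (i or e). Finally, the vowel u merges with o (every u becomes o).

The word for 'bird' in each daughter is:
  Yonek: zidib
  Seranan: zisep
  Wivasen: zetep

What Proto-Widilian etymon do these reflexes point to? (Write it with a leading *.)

*ziteb

Position 5: Yonek has b, Seranan has p, Wivasen has p. Yonek preserves b here (none of its changes turn any other segment into b), so the proto-segment is *b.
Position 2: Yonek has i, Seranan has i, Wivasen has e. Seranan preserves i here (none of its changes turn any other segment into i), so the proto-segment is *i.
Position 3: Yonek has d, Seranan has s, Wivasen has t. Taking the neighbouring segments as reconstructed: Yonek d could go back to *t or *d; Seranan s could go back to *t or *s; Wivasen t can only go back to *t — the one source consistent with every daughter is *t.
Continuing position by position gives *ziteb; check it forward:
Yonek: start from *ziteb.
  rule 1: no change — ziteb
  rule 2 (intervocalic voicing): ziteb → zideb
  rule 3 (vowel merger): zideb → zidib
  ⇒ Yonek zidib
Seranan: *ziteb
  ziteb → ziseb   [intervocalic lenition]
  ziseb → zisep   [final devoicing]
  zisep (rule 3 does not apply)
  giving Seranan zisep.
Wivasen: *ziteb
  ziteb → zeteb   [vowel merger]
  zeteb → zetep   [final devoicing]
  zetep (rule 3 does not apply)
  zetep (rule 4 does not apply)
  giving Wivasen zetep.
No other proto-form is consistent with every reflex, so the reconstruction is *ziteb.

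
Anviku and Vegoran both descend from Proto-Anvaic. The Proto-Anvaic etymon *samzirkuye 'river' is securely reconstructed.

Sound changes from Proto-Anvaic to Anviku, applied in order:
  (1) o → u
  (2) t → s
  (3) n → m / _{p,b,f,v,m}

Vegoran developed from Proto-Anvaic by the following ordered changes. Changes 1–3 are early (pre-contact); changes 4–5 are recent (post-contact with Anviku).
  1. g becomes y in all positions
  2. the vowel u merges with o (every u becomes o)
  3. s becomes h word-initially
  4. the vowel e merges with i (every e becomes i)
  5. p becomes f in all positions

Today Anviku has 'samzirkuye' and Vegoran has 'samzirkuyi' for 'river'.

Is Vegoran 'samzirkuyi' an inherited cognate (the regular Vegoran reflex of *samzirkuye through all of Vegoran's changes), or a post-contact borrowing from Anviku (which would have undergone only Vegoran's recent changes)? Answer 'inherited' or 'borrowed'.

If inherited, *samzirkuye would pass through all of Vegoran's changes:
Vegoran: *samzirkuye
  samzirkuye (rule 1 does not apply)
  samzirkuye → samzirkoye   [vowel merger]
  samzirkoye → hamzirkoye   [debuccalisation]
  hamzirkoye → hamzirkoyi   [vowel merger]
  hamzirkoyi (rule 5 does not apply)
  giving Vegoran hamzirkoyi.
If borrowed from Anviku 'samzirkuye' after the early changes, it would undergo only the recent ones:
  rule 4 (vowel merger): samzirkuye → samzirkuyi
  rule 5 (unconditioned shift): no change (samzirkuyi)
  ⇒ as a loan: samzirkuyi
Vegoran 'samzirkuyi' matches the loan outcome 'samzirkuyi', not the inherited 'hamzirkoyi' — it skipped the early Vegoran changes, so it was borrowed from Anviku.

borrowed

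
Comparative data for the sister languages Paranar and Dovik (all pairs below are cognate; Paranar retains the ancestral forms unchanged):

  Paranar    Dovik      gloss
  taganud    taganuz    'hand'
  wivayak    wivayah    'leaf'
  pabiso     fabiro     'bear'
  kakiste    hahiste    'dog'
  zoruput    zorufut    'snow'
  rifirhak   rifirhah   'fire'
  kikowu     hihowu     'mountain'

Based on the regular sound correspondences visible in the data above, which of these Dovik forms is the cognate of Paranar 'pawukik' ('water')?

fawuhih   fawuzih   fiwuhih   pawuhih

pabiso ~ fabiro — Paranar p corresponds to Dovik f word-initially before a back vowel.
kakiste ~ hahiste — Paranar k corresponds to Dovik h between vowels (before a front vowel).
wivayak ~ wivayah, rifirhak ~ rifirhah — Paranar k corresponds to Dovik h word-finally.
Applying these to Paranar 'pawukik':
  pawukik → fawukik   (p→f word-initially before a back vowel)
  fawukik → fawuhik   (k→h between vowels (before a front vowel))
  fawuhik → fawuhih   (k→h word-finally)
So the Dovik cognate is 'fawuhih'.

fawuhih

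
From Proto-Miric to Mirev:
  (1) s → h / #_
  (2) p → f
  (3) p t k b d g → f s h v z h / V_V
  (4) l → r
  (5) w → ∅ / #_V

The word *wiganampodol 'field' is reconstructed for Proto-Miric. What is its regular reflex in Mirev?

Mirev: *wiganampodol > wiganamfodol > wihanamfozol > wihanamfozor > ihanamfozor  (by unconditioned shift, intervocalic lenition, unconditioned shift, glide loss)

ihanamfozor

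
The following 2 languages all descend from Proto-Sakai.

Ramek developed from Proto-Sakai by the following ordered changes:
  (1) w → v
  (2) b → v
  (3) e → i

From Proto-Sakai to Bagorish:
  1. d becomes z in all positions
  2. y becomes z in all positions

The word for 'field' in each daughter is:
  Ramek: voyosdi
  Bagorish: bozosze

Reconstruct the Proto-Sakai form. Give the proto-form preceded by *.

*boyosde

Position 6: Ramek has d, Bagorish has z. Ramek preserves d here (none of its changes turn any other segment into d), so the proto-segment is *d.
Position 7: Ramek has i, Bagorish has e. Bagorish preserves e here (none of its changes turn any other segment into e), so the proto-segment is *e.
This points to *boyosde. Verify forward in each daughter:
Ramek: *boyosde > voyosde > voyosdi  (by unconditioned shift, vowel merger)
Bagorish: *boyosde
  boyosde → boyosze   [unconditioned shift]
  boyosze → bozosze   [unconditioned shift]
  giving Bagorish bozosze.
Only *boyosde yields all of Ramek voyosdi, Bagorish bozosze.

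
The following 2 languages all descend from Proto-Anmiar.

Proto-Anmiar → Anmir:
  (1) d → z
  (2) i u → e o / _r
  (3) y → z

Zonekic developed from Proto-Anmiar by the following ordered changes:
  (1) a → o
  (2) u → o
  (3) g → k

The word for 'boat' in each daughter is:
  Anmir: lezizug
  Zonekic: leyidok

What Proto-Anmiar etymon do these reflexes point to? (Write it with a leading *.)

*leyidug

Position 7: Anmir has g, Zonekic has k. Anmir preserves g here (none of its changes turn any other segment into g), so the proto-segment is *g.
Position 3: Anmir has z, Zonekic has y. Zonekic preserves y here (none of its changes turn any other segment into y), so the proto-segment is *y.
This points to *leyidug. Verify forward in each daughter:
Anmir: *leyidug > leyizug > lezizug  (by unconditioned shift, unconditioned shift)
Zonekic: start from *leyidug.
  rule 1: no change — leyidug
  rule 2 (vowel merger): leyidug → leyidog
  rule 3 (unconditioned shift): leyidog → leyidok
  ⇒ Zonekic leyidok
No other proto-form is consistent with every reflex, so the reconstruction is *leyidug.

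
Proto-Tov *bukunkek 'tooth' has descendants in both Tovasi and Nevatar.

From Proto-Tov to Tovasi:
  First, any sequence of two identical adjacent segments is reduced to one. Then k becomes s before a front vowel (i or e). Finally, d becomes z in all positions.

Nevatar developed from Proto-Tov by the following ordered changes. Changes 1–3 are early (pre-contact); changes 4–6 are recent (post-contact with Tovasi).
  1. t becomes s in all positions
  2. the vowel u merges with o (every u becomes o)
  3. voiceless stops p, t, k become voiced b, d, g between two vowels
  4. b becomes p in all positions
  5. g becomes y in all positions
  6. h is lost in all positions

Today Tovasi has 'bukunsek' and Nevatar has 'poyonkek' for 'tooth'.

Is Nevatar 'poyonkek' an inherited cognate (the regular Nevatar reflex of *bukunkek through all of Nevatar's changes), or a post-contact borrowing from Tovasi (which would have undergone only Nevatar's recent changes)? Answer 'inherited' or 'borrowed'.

If inherited, *bukunkek would pass through all of Nevatar's changes:
Nevatar: *bukunkek
  bukunkek (rule 1 does not apply)
  bukunkek → bokonkek   [vowel merger]
  bokonkek → bogonkek   [intervocalic voicing]
  bogonkek → pogonkek   [unconditioned shift]
  pogonkek → poyonkek   [unconditioned shift]
  poyonkek (rule 6 does not apply)
  giving Nevatar poyonkek.
If borrowed from Tovasi 'bukunsek' after the early changes, it would undergo only the recent ones:
  rule 4 (unconditioned shift): bukunsek → pukunsek
  rule 5 (unconditioned shift): no change (pukunsek)
  rule 6 (h-loss): no change (pukunsek)
  ⇒ as a loan: pukunsek
Nevatar 'poyonkek' matches the inherited outcome exactly, so it is an inherited cognate, not a loan.

inherited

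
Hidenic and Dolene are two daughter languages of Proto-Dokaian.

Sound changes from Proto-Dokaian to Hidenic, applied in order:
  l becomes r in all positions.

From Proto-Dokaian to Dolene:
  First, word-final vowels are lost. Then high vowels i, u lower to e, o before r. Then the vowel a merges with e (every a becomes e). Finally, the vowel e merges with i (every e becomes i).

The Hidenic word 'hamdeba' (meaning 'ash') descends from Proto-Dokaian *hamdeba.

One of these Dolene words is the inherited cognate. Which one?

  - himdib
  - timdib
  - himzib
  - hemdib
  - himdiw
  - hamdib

Dolene: *hamdeba
  hamdeba → hamdeb   [apocope]
  hamdeb (rule 2 does not apply)
  hamdeb → hemdeb   [vowel merger]
  hemdeb → himdib   [vowel merger]
  giving Dolene himdib.
The other candidates each miss or misapply at least one Dolene change.

himdib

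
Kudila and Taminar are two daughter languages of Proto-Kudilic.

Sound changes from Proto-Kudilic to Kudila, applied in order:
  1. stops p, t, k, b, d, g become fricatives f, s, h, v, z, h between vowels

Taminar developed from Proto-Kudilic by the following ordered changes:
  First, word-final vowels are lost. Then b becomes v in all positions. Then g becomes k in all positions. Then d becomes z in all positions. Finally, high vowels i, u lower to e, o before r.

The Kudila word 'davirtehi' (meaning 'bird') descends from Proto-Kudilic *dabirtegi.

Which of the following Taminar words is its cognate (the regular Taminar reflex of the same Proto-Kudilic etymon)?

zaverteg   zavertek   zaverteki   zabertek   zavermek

Taminar: *dabirtegi
  dabirtegi → dabirteg   [apocope]
  dabirteg → davirteg   [unconditioned shift]
  davirteg → davirtek   [unconditioned shift]
  davirtek → zavirtek   [unconditioned shift]
  zavirtek → zavertek   [pre-rhotic lowering]
  giving Taminar zavertek.

zavertek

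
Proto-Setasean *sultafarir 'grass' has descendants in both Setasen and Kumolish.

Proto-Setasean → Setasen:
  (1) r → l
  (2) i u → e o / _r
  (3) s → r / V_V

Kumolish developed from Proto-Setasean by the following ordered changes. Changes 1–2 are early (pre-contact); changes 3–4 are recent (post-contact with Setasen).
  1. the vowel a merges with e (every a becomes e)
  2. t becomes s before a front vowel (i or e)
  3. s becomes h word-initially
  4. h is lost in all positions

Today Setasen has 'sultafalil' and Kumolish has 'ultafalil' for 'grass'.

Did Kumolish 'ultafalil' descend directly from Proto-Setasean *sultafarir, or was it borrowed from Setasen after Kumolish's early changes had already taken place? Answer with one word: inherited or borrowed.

borrowed

If inherited, *sultafarir would pass through all of Kumolish's changes:
Kumolish: start from *sultafarir.
  rule 1 (vowel merger): sultafarir → sulteferir
  rule 2 (palatalisation): sulteferir → sulseferir
  rule 3 (debuccalisation): sulseferir → hulseferir
  rule 4 (h-loss): hulseferir → ulseferir
  ⇒ Kumolish ulseferir
If borrowed from Setasen 'sultafalil' after the early changes, it would undergo only the recent ones:
  rule 3 (debuccalisation): sultafalil → hultafalil
  rule 4 (h-loss): hultafalil → ultafalil
  ⇒ as a loan: ultafalil
Kumolish 'ultafalil' matches the loan outcome 'ultafalil', not the inherited 'ulseferir' — it skipped the early Kumolish changes, so it was borrowed from Setasen.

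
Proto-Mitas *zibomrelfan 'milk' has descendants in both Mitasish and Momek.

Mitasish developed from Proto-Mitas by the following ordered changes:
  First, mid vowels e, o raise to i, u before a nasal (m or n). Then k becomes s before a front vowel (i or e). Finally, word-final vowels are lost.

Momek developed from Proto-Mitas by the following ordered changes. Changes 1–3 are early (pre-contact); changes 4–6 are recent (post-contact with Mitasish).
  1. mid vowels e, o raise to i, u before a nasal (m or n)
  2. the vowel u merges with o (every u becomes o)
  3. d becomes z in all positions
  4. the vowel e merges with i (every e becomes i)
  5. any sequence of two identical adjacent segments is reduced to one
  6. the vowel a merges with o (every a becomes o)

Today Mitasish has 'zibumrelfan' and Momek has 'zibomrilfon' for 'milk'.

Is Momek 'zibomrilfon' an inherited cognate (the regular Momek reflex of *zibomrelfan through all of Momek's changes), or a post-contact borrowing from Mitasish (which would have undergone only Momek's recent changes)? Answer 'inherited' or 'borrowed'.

If inherited, *zibomrelfan would pass through all of Momek's changes:
Momek: *zibomrelfan > zibumrelfan > zibomrelfan > zibomrilfan > zibomrilfon  (by pre-nasal raising, vowel merger, vowel merger, vowel merger)
If borrowed from Mitasish 'zibumrelfan' after the early changes, it would undergo only the recent ones:
  rule 4 (vowel merger): zibumrelfan → zibumrilfan
  rule 5 (degemination): no change (zibumrilfan)
  rule 6 (vowel merger): zibumrilfan → zibumrilfon
  ⇒ as a loan: zibumrilfon
Momek 'zibomrilfon' matches the inherited outcome exactly, so it is an inherited cognate, not a loan.

inherited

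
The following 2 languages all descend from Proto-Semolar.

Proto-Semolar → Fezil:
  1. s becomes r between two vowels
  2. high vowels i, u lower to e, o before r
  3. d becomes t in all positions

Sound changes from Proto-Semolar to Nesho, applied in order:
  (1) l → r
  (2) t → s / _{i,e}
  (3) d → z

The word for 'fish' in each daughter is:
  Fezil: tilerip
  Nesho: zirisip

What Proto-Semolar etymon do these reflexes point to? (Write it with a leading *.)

Position 3: Fezil has l, Nesho has r. Fezil preserves l here (none of its changes turn any other segment into l), so the proto-segment is *l.
Position 1: Fezil has t, Nesho has z. Taking the neighbouring segments as reconstructed: Fezil t could go back to *t or *d; Nesho z could go back to *d or *z — the one source consistent with every daughter is *d.
Position 5: Fezil has r, Nesho has s. Taking the neighbouring segments as reconstructed: Fezil r could go back to *s or *r; Nesho s could go back to *t or *s — the one source consistent with every daughter is *s.
This points to *dilisip. Verify forward in each daughter:
Fezil: start from *dilisip.
  rule 1 (rhotacism): dilisip → dilirip
  rule 2 (pre-rhotic lowering): dilirip → dilerip
  rule 3 (unconditioned shift): dilerip → tilerip
  ⇒ Fezil tilerip
Nesho: start from *dilisip.
  rule 1 (unconditioned shift): dilisip → dirisip
  rule 2: no change — dirisip
  rule 3 (unconditioned shift): dirisip → zirisip
  ⇒ Nesho zirisip
No other proto-form is consistent with every reflex, so the reconstruction is *dilisip.

*dilisip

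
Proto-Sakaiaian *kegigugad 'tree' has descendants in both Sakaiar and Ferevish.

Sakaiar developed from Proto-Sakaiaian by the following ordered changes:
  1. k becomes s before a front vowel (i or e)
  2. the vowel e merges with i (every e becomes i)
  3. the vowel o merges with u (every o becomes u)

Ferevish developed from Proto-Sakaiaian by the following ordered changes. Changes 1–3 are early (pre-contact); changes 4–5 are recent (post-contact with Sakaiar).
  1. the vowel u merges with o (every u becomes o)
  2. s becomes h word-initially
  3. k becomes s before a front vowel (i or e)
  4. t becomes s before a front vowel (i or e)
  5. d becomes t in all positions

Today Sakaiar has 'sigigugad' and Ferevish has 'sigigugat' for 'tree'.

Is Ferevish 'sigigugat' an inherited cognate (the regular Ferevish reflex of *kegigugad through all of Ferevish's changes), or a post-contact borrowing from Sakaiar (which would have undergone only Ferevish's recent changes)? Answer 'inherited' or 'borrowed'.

If inherited, *kegigugad would pass through all of Ferevish's changes:
Ferevish: start from *kegigugad.
  rule 1 (vowel merger): kegigugad → kegigogad
  rule 2: no change — kegigogad
  rule 3 (palatalisation): kegigogad → segigogad
  rule 4: no change — segigogad
  rule 5 (unconditioned shift): segigogad → segigogat
  ⇒ Ferevish segigogat
If borrowed from Sakaiar 'sigigugad' after the early changes, it would undergo only the recent ones:
  rule 4 (palatalisation): no change (sigigugad)
  rule 5 (unconditioned shift): sigigugad → sigigugat
  ⇒ as a loan: sigigugat
Ferevish 'sigigugat' matches the loan outcome 'sigigugat', not the inherited 'segigogat' — it skipped the early Ferevish changes, so it was borrowed from Sakaiar.

borrowed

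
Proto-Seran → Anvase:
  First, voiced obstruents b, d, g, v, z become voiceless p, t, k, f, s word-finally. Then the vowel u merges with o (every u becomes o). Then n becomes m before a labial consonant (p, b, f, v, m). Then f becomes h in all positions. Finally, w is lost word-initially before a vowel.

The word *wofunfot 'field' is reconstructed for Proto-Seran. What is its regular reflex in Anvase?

ohomhot

Anvase: *wofunfot > wofonfot > wofomfot > wohomhot > ohomhot  (by vowel merger, nasal place assimilation, unconditioned shift, glide loss)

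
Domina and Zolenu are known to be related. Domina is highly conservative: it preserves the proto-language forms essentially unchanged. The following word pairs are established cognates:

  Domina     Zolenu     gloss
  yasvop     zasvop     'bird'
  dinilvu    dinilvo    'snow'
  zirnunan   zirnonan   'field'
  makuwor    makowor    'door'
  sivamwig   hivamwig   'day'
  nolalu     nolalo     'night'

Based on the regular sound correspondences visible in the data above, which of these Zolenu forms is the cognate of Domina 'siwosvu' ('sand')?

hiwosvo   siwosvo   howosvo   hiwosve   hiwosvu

hiwosvo

sivamwig ~ hivamwig — Domina s corresponds to Zolenu h word-initially before a front vowel.
dinilvu ~ dinilvo, nolalu ~ nolalo — Domina u corresponds to Zolenu o word-finally.
Applying these to Domina 'siwosvu':
  siwosvu → hiwosvu   (s→h word-initially before a front vowel)
  hiwosvu → hiwosvo   (u→o word-finally)
So the Zolenu cognate is 'hiwosvo'.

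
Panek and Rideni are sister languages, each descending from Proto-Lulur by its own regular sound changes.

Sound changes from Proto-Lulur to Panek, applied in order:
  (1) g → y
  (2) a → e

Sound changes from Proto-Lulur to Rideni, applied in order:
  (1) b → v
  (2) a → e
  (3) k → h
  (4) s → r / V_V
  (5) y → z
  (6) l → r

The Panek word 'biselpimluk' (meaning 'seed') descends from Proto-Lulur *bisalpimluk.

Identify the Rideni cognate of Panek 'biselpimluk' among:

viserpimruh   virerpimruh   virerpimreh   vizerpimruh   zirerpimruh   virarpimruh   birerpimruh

virerpimruh

Rideni: *bisalpimluk > visalpimluk > viselpimluk > viselpimluh > virelpimluh > virerpimruh  (by unconditioned shift, vowel merger, unconditioned shift, rhotacism, unconditioned shift)
Only 'virerpimruh' matches the regular Rideni development of *bisalpimluk.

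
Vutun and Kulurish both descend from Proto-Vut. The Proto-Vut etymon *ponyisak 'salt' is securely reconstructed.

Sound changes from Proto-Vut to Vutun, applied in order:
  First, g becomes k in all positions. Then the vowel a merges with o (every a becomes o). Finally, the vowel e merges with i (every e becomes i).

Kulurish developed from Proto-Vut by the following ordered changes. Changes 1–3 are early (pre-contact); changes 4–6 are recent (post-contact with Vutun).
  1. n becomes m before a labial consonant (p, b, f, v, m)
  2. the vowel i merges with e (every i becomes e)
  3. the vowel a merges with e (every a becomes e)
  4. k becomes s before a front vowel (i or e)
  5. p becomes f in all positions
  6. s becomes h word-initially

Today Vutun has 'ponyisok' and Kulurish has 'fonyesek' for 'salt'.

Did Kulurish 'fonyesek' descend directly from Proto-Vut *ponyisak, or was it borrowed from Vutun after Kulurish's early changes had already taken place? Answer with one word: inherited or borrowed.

inherited

If inherited, *ponyisak would pass through all of Kulurish's changes:
Kulurish: start from *ponyisak.
  rule 1: no change — ponyisak
  rule 2 (vowel merger): ponyisak → ponyesak
  rule 3 (vowel merger): ponyesak → ponyesek
  rule 4: no change — ponyesek
  rule 5 (unconditioned shift): ponyesek → fonyesek
  rule 6: no change — fonyesek
  ⇒ Kulurish fonyesek
If borrowed from Vutun 'ponyisok' after the early changes, it would undergo only the recent ones:
  rule 4 (palatalisation): no change (ponyisok)
  rule 5 (unconditioned shift): ponyisok → fonyisok
  rule 6 (debuccalisation): no change (fonyisok)
  ⇒ as a loan: fonyisok
Kulurish 'fonyesek' matches the inherited outcome exactly, so it is an inherited cognate, not a loan.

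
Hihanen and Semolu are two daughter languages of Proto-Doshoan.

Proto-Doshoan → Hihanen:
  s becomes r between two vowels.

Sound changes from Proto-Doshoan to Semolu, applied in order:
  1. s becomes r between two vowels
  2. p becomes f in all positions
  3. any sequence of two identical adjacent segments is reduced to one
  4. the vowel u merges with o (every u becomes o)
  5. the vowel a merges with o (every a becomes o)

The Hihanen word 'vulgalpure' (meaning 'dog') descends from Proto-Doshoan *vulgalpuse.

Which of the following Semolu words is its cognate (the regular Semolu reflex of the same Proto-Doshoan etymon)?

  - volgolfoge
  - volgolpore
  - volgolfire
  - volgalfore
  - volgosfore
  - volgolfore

volgolfore

Semolu: *vulgalpuse
  vulgalpuse → vulgalpure   [rhotacism]
  vulgalpure → vulgalfure   [unconditioned shift]
  vulgalfure (rule 3 does not apply)
  vulgalfure → volgalfore   [vowel merger]
  volgalfore → volgolfore   [vowel merger]
  giving Semolu volgolfore.
Among the options, 'volgolfore' alone shows every Semolu change applied in order.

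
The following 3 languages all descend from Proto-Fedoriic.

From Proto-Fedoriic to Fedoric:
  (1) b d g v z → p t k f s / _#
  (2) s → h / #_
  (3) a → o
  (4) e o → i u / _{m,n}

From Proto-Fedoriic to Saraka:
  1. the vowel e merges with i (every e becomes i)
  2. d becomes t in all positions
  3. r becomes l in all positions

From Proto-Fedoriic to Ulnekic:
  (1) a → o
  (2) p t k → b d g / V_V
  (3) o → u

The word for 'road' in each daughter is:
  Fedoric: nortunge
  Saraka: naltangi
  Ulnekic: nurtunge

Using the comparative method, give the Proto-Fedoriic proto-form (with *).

Position 8: Fedoric has e, Saraka has i, Ulnekic has e. Fedoric preserves e here (none of its changes turn any other segment into e), so the proto-segment is *e.
Position 3: Fedoric has r, Saraka has l, Ulnekic has r. Fedoric preserves r here (none of its changes turn any other segment into r), so the proto-segment is *r.
Verify the candidate proto-form against each daughter:
Fedoric: *nartange
  nartange (rule 1 does not apply)
  nartange (rule 2 does not apply)
  nartange → nortonge   [vowel merger]
  nortonge → nortunge   [pre-nasal raising]
  giving Fedoric nortunge.
Saraka: *nartange > nartangi > naltangi  (by vowel merger, unconditioned shift)
Ulnekic: *nartange
  nartange → nortonge   [vowel merger]
  nortonge (rule 2 does not apply)
  nortonge → nurtunge   [vowel merger]
  giving Ulnekic nurtunge.
Only *nartange yields all of Fedoric nortunge, Saraka naltangi, Ulnekic nurtunge.

*nartange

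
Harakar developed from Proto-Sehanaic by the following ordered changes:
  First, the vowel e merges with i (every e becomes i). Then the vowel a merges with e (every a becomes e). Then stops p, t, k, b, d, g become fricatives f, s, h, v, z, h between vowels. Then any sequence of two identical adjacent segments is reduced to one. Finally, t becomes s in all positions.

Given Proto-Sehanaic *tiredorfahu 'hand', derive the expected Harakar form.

Harakar: *tiredorfahu
  tiredorfahu → tiridorfahu   [vowel merger]
  tiridorfahu → tiridorfehu   [vowel merger]
  tiridorfehu → tirizorfehu   [intervocalic lenition]
  tirizorfehu (rule 4 does not apply)
  tirizorfehu → sirizorfehu   [unconditioned shift]
  giving Harakar sirizorfehu.

sirizorfehu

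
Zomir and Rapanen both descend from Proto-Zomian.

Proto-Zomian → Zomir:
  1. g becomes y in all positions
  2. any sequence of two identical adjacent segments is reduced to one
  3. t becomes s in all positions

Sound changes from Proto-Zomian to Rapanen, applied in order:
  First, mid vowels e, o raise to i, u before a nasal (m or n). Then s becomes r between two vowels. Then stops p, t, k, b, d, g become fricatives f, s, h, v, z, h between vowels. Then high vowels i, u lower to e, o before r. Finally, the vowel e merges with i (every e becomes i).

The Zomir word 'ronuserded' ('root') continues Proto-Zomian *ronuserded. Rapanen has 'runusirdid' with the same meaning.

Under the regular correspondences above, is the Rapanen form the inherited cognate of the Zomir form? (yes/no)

no

Derive the expected Rapanen reflex of *ronuserded:
Rapanen: *ronuserded > runuserded > runurerded > runorerded > runorirdid  (by pre-nasal raising, rhotacism, pre-rhotic lowering, vowel merger)
The regular Rapanen reflex would be 'runorirdid', but the attested form is 'runusirdid'. The correspondence is irregular, so they are not cognates (the Rapanen form has a different source).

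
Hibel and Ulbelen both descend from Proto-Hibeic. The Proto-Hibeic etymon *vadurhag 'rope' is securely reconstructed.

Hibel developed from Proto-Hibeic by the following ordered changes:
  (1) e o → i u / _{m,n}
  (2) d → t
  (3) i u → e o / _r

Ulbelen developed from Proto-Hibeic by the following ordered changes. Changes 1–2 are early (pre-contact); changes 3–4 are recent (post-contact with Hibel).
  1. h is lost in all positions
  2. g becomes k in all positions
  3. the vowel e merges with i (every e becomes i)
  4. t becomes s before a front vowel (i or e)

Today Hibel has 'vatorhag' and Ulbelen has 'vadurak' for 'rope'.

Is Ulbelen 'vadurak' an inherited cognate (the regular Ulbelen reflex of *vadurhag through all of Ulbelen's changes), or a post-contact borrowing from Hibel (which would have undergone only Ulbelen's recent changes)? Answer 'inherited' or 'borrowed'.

If inherited, *vadurhag would pass through all of Ulbelen's changes:
Ulbelen: *vadurhag > vadurag > vadurak  (by h-loss, unconditioned shift)
If borrowed from Hibel 'vatorhag' after the early changes, it would undergo only the recent ones:
  rule 3 (vowel merger): no change (vatorhag)
  rule 4 (palatalisation): no change (vatorhag)
  ⇒ as a loan: vatorhag
Ulbelen 'vadurak' matches the inherited outcome exactly, so it is an inherited cognate, not a loan.

inherited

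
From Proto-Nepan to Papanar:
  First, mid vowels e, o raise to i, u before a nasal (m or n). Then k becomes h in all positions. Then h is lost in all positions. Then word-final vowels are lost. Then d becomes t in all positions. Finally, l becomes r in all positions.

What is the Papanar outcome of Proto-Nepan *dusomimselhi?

tusumimser

Papanar: *dusomimselhi > dusumimselhi > dusumimseli > dusumimsel > tusumimsel > tusumimser  (by pre-nasal raising, h-loss, apocope, unconditioned shift, unconditioned shift)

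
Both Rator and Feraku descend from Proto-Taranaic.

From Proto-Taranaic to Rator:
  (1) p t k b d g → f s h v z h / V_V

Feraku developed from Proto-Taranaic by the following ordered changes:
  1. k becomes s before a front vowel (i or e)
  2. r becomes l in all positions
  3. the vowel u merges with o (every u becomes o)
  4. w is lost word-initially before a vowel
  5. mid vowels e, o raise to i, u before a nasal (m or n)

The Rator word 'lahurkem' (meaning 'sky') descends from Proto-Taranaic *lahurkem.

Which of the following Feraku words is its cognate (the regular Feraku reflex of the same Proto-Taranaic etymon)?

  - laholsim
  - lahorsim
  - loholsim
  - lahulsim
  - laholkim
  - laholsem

Feraku: *lahurkem > lahursem > lahulsem > laholsem > laholsim  (by palatalisation, unconditioned shift, vowel merger, pre-nasal raising)
Only 'laholsim' matches the regular Feraku development of *lahurkem.

laholsim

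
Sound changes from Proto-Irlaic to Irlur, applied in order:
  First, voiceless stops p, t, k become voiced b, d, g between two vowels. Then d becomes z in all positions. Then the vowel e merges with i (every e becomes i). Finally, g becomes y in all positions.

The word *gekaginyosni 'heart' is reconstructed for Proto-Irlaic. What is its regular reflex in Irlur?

yiyayinyosni

Irlur: *gekaginyosni > gegaginyosni > gigaginyosni > yiyayinyosni  (by intervocalic voicing, vowel merger, unconditioned shift)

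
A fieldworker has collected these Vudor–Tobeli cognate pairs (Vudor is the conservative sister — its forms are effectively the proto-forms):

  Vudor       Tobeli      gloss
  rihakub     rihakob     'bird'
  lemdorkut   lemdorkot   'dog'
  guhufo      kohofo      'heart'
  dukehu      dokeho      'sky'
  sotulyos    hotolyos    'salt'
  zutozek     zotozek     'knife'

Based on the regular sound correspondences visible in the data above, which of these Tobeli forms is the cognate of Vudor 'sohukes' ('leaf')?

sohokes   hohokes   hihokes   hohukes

sotulyos ~ hotolyos — Vudor s corresponds to Tobeli h word-initially before a back vowel.
lemdorkut ~ lemdorkot, guhufo ~ kohofo — Vudor u corresponds to Tobeli o after a consonant, before a consonant other than r, m, n, p, b, f, v.
Applying these to Vudor 'sohukes':
  sohukes → hohukes   (s→h word-initially before a back vowel)
  hohukes → hohokes   (u→o after a consonant, before a consonant other than r, m, n, p, b, f, v)
So the Tobeli cognate is 'hohokes'.

hohokes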